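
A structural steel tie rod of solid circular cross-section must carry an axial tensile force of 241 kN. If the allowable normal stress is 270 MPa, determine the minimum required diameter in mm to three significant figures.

33.7 mm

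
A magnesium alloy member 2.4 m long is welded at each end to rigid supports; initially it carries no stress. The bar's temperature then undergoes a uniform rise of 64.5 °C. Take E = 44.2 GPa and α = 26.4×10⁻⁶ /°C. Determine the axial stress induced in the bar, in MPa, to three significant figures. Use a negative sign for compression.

Free thermal expansion αLΔT = 26.4e-6 · 2400 · 64.5 = 4.087 mm.
The walls impose strain ε = −(4.087)/2400 = -1.7028e-03; σ = Eε = 44200 · -1.7028e-03 = -75.26 MPa.

-75.3 MPa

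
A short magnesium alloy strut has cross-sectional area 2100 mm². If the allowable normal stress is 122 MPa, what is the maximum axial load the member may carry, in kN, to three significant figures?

P_max = σ_allow · A = 122 · 2100 = 256200 N = 256.2 kN.

256 kN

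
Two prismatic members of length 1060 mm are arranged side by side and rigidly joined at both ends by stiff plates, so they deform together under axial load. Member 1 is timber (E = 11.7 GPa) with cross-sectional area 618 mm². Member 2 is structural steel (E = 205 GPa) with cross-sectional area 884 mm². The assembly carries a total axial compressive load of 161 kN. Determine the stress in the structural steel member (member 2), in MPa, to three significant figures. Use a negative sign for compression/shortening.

Equal strain + equilibrium ⇒ each member carries load in proportion to AE: A₁E₁ = 7231000 N, A₂E₂ = 181200000 N, ΣAE = 188500000 N.
σ₂ = P·E₂/ΣAE = -161000·205000/188500000 = -175.1 MPa.

-175 MPa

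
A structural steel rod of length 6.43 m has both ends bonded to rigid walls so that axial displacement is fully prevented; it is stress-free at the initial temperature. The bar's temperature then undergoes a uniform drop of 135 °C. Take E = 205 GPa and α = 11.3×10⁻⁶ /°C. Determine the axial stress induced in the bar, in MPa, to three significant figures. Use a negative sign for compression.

313 MPa

Free thermal expansion αLΔT = 11.3e-6 · 6430 · -135 = -9.809 mm.
The walls impose strain ε = −(-9.809)/6430 = 1.5255e-03; σ = Eε = 205000 · 1.5255e-03 = 312.7 MPa.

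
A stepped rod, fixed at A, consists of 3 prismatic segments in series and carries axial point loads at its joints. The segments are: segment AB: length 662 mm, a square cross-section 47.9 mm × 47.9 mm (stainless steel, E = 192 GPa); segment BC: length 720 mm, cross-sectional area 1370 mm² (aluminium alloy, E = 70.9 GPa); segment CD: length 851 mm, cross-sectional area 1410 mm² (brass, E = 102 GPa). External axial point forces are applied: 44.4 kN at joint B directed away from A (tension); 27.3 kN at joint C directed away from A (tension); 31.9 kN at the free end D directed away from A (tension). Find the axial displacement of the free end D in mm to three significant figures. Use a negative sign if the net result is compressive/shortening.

Internal axial forces (sectioning from the free end, tension +): N_CD = 31.9 kN, N_BC = 59.2 kN, N_AB = 103.6 kN.
A_AB = 2294 mm².
δ_AB = 103600·662/(2294·192000) = 0.1557 mm
δ_BC = 59200·720/(1370·70900) = 0.4388 mm
δ_CD = 31900·851/(1410·102000) = 0.1888 mm
δ = Σδ_i = 0.7833 mm.

0.783 mm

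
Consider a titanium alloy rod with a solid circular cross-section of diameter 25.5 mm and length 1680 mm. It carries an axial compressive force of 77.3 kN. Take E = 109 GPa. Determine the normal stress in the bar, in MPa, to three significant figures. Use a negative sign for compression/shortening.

-151 MPa

A = 510.7 mm².
σ = N/A = -77300/510.7 = -151.4 MPa.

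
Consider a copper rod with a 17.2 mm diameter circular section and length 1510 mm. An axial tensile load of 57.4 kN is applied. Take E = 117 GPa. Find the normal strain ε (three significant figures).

0.00211

A = 232.4 mm².
σ = N/A = 247 MPa; ε = σ/E = 247/117000 = 2.111e-03.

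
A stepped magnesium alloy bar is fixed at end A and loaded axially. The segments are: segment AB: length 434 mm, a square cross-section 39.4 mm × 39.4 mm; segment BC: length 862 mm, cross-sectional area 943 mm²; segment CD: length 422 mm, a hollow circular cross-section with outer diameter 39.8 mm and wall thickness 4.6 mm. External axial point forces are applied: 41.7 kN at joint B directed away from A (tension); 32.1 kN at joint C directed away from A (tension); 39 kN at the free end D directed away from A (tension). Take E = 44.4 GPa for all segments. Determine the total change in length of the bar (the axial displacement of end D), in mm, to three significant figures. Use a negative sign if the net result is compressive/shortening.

2.90 mm

Internal axial forces (sectioning from the free end, tension +): N_CD = 39 kN, N_BC = 71.1 kN, N_AB = 112.8 kN.
A_AB = 1552 mm².
A_CD = 508.7 mm².
δ_AB = 112800·434/(1552·44400) = 0.7103 mm
δ_BC = 71100·862/(943·44400) = 1.464 mm
δ_CD = 39000·422/(508.7·44400) = 0.7287 mm
δ = Σδ_i = 2.903 mm.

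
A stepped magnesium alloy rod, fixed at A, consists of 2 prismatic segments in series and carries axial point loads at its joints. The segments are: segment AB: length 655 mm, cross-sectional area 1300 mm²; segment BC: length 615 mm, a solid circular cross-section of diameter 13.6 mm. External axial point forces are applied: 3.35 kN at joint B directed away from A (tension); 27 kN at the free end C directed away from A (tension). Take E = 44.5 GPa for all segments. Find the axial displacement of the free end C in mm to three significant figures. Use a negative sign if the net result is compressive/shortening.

2.91 mm

Internal axial forces (sectioning from the free end, tension +): N_BC = 27 kN, N_AB = 30.35 kN.
A_BC = 145.3 mm².
δ_AB = 30350·655/(1300·44500) = 0.3436 mm
δ_BC = 27000·615/(145.3·44500) = 2.569 mm
δ = Σδ_i = 2.912 mm.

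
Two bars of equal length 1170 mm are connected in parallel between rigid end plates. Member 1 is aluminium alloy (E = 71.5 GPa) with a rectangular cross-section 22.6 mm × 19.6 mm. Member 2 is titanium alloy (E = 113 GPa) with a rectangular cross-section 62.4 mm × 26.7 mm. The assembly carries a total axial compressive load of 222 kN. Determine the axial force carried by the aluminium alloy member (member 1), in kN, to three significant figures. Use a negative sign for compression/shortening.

A_1 = 443 mm².
A_2 = 1666 mm².
Equal strain + equilibrium ⇒ each member carries load in proportion to AE: A₁E₁ = 31670000 N, A₂E₂ = 188300000 N, ΣAE = 219900000 N.
F₁ = P·A₁E₁/ΣAE = -222000·31670000/219900000 = -31970 N.

-32.0 kN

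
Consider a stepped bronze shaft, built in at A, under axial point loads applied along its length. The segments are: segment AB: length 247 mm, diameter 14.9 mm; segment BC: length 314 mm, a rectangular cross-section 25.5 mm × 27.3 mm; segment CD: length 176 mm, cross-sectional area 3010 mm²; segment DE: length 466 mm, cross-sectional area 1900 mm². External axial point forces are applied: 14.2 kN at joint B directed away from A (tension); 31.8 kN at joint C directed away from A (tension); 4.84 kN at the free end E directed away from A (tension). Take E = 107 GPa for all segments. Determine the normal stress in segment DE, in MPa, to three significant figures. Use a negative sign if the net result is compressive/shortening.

2.55 MPa

Internal axial forces (sectioning from the free end, tension +): N_DE = 4.84 kN, N_CD = 4.84 kN, N_BC = 36.64 kN, N_AB = 50.84 kN.
σ_DE = N_DE/A_DE = 4840/1900 = 2.547 MPa.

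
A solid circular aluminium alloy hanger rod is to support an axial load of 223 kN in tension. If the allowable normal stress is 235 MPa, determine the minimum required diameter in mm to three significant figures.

34.8 mm

Required area A ≥ P/σ_allow = 223000/235 = 948.9 mm².
For a solid circular section, d ≥ √(4A/π) = 34.76 mm.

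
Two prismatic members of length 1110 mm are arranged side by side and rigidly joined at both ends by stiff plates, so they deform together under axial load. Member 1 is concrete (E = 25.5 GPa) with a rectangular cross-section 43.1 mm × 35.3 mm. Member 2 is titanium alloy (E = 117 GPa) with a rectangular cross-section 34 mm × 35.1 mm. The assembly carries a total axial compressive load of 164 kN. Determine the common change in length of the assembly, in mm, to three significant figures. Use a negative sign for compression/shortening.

-1.02 mm

A_1 = 1521 mm².
A_2 = 1193 mm².
Equal strain + equilibrium ⇒ each member carries load in proportion to AE: A₁E₁ = 38800000 N, A₂E₂ = 139600000 N, ΣAE = 178400000 N.
δ = PL/ΣAE = -164000·1110/178400000 = -1.02 mm.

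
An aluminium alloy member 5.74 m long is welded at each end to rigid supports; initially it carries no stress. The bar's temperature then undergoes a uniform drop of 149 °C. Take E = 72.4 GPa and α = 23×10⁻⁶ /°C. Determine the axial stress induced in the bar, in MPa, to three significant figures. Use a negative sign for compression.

Free thermal expansion αLΔT = 23e-6 · 5740 · -149 = -19.67 mm.
The walls impose strain ε = −(-19.67)/5740 = 3.4270e-03; σ = Eε = 72400 · 3.4270e-03 = 248.1 MPa.

248 MPa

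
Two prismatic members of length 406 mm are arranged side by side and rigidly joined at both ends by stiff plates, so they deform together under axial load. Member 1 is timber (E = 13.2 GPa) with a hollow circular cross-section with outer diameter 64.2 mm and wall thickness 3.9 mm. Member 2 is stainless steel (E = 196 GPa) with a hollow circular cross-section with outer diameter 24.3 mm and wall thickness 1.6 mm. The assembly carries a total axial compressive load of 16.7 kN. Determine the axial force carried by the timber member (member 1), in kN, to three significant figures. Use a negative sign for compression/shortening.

A_1 = 738.8 mm².
A_2 = 114.1 mm².
Equal strain + equilibrium ⇒ each member carries load in proportion to AE: A₁E₁ = 9752000 N, A₂E₂ = 22360000 N, ΣAE = 32120000 N.
F₁ = P·A₁E₁/ΣAE = -16700·9752000/32120000 = -5071 N.

-5.07 kN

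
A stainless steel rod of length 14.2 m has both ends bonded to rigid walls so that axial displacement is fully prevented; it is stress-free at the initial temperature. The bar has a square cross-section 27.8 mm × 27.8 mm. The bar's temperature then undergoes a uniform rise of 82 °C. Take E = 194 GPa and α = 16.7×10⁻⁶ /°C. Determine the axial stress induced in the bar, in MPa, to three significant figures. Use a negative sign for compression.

-266 MPa

Free thermal expansion αLΔT = 16.7e-6 · 14200 · 82 = 19.45 mm.
The walls impose strain ε = −(19.45)/14200 = -1.3694e-03; σ = Eε = 194000 · -1.3694e-03 = -265.7 MPa.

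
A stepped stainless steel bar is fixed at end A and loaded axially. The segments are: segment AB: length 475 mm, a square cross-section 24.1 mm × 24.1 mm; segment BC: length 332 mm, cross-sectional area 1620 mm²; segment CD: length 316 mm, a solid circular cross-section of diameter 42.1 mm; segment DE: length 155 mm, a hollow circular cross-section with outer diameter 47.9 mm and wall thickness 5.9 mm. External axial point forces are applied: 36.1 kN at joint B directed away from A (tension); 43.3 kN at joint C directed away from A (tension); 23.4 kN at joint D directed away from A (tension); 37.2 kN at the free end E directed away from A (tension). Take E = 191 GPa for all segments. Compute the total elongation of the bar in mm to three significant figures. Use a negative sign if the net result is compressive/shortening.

0.822 mm

Internal axial forces (sectioning from the free end, tension +): N_DE = 37.2 kN, N_CD = 60.6 kN, N_BC = 103.9 kN, N_AB = 140 kN.
A_AB = 580.8 mm².
A_CD = 1392 mm².
A_DE = 778.5 mm².
δ_AB = 140000·475/(580.8·191000) = 0.5995 mm
δ_BC = 103900·332/(1620·191000) = 0.1115 mm
δ_CD = 60600·316/(1392·191000) = 0.07202 mm
δ_DE = 37200·155/(778.5·191000) = 0.03878 mm
δ = Σδ_i = 0.8217 mm.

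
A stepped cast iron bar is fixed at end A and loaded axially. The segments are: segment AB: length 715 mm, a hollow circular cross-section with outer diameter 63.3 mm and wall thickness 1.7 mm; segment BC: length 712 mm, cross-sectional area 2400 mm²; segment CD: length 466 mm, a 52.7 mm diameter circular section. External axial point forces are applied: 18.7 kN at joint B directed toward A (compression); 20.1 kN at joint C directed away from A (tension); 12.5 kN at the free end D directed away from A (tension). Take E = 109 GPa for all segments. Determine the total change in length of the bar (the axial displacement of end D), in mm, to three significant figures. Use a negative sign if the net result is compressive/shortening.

0.390 mm

Internal axial forces (sectioning from the free end, tension +): N_CD = 12.5 kN, N_BC = 32.6 kN, N_AB = 13.9 kN.
A_AB = 329 mm².
A_CD = 2181 mm².
δ_AB = 13900·715/(329·109000) = 0.2771 mm
δ_BC = 32600·712/(2400·109000) = 0.08873 mm
δ_CD = 12500·466/(2181·109000) = 0.0245 mm
δ = Σδ_i = 0.3904 mm.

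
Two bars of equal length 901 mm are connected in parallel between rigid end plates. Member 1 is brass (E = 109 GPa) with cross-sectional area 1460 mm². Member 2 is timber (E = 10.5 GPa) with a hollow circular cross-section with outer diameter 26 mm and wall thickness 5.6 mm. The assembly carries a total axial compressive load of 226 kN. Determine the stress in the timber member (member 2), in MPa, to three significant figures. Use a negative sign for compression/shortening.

-14.6 MPa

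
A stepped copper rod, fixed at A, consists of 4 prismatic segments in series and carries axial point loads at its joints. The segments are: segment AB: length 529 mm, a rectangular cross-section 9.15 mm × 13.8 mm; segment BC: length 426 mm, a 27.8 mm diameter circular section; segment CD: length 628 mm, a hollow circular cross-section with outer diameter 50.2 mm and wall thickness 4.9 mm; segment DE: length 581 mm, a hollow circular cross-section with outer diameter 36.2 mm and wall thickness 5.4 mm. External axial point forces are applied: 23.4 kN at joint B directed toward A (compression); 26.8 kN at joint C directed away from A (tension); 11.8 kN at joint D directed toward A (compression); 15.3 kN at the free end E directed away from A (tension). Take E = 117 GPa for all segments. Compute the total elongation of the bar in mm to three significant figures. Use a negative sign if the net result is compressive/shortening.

Internal axial forces (sectioning from the free end, tension +): N_DE = 15.3 kN, N_CD = 3.5 kN, N_BC = 30.3 kN, N_AB = 6.9 kN.
A_AB = 126.3 mm².
A_BC = 607 mm².
A_CD = 697.3 mm².
A_DE = 522.5 mm².
δ_AB = 6900·529/(126.3·117000) = 0.2471 mm
δ_BC = 30300·426/(607·117000) = 0.1818 mm
δ_CD = 3500·628/(697.3·117000) = 0.02694 mm
δ_DE = 15300·581/(522.5·117000) = 0.1454 mm
δ = Σδ_i = 0.6012 mm.

0.601 mm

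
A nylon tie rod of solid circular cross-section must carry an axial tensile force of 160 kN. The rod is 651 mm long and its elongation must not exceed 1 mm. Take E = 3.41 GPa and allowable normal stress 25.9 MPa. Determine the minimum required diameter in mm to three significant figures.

197 mm

Required area A ≥ P/σ_allow = 160000/25.9 = 6178 mm².
For a solid circular section, d ≥ √(4A/π) = 88.69 mm.
Elongation limit: A ≥ PL/(Eδ_allow) = 160000·651/(3410·1) = 30550 mm² ⇒ d ≥ 197.2 mm.
The elongation limit governs.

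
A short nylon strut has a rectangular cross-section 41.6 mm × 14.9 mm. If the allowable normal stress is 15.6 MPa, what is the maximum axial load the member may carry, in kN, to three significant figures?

9.67 kN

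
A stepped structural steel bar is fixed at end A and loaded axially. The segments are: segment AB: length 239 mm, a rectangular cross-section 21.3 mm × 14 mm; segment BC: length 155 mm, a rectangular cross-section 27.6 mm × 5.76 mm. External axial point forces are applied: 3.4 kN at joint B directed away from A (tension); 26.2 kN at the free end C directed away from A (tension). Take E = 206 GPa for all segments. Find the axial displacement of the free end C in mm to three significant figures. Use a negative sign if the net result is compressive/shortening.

Internal axial forces (sectioning from the free end, tension +): N_BC = 26.2 kN, N_AB = 29.6 kN.
A_AB = 298.2 mm².
A_BC = 159 mm².
δ_AB = 29600·239/(298.2·206000) = 0.1152 mm
δ_BC = 26200·155/(159·206000) = 0.124 mm
δ = Σδ_i = 0.2392 mm.

0.239 mm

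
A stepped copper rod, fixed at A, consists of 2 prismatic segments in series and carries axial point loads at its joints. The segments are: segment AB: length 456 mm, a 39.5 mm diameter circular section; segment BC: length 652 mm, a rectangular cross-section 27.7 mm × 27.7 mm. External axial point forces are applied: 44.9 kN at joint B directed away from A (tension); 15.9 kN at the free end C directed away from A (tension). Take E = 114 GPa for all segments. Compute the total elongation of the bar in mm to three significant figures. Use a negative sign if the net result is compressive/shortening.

Internal axial forces (sectioning from the free end, tension +): N_BC = 15.9 kN, N_AB = 60.8 kN.
A_AB = 1225 mm².
A_BC = 767.3 mm².
δ_AB = 60800·456/(1225·114000) = 0.1985 mm
δ_BC = 15900·652/(767.3·114000) = 0.1185 mm
δ = Σδ_i = 0.317 mm.

0.317 mm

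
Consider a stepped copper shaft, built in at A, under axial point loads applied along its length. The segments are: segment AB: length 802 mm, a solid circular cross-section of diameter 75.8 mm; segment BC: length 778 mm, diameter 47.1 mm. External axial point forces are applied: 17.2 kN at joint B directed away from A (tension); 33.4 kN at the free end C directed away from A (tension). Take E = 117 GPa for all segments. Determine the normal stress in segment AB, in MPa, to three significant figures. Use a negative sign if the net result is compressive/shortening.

Internal axial forces (sectioning from the free end, tension +): N_BC = 33.4 kN, N_AB = 50.6 kN.
A_AB = 4513 mm².
σ_AB = N_AB/A_AB = 50600/4513 = 11.21 MPa.

11.2 MPa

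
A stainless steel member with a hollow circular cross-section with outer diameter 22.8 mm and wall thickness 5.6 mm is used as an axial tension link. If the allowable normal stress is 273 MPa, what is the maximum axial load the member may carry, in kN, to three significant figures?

A = 302.6 mm².
P_max = σ_allow · A = 273 · 302.6 = 82610 N = 82.61 kN.

82.6 kN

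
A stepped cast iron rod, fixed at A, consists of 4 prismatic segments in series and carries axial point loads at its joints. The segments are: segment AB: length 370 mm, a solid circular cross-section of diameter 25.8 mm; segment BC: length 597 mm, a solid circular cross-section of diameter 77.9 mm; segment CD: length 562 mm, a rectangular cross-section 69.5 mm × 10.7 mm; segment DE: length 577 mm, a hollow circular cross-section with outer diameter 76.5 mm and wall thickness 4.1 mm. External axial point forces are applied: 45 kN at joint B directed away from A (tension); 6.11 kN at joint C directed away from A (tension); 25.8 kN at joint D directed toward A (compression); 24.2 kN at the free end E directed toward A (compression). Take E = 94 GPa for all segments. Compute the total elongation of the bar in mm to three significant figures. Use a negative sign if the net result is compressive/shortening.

Internal axial forces (sectioning from the free end, tension +): N_DE = -24.2 kN, N_CD = -50 kN, N_BC = -43.89 kN, N_AB = 1.11 kN.
A_AB = 522.8 mm².
A_BC = 4766 mm².
A_CD = 743.6 mm².
A_DE = 932.6 mm².
δ_AB = 1110·370/(522.8·94000) = 0.008357 mm
δ_BC = -43890·597/(4766·94000) = -0.05849 mm
δ_CD = -50000·562/(743.6·94000) = -0.402 mm
δ_DE = -24200·577/(932.6·94000) = -0.1593 mm
δ = Σδ_i = -0.6114 mm.

-0.611 mm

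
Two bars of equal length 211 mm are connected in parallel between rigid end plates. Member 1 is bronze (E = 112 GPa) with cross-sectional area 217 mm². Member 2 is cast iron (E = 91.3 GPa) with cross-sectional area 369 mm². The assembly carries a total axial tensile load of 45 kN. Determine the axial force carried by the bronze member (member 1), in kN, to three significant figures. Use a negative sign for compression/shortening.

18.9 kN

Equal strain + equilibrium ⇒ each member carries load in proportion to AE: A₁E₁ = 24300000 N, A₂E₂ = 33690000 N, ΣAE = 57990000 N.
F₁ = P·A₁E₁/ΣAE = 45000·24300000/57990000 = 18860 N.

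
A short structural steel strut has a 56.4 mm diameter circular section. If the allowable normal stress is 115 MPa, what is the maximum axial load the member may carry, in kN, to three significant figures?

287 kN

A = 2498 mm².
P_max = σ_allow · A = 115 · 2498 = 287300 N = 287.3 kN.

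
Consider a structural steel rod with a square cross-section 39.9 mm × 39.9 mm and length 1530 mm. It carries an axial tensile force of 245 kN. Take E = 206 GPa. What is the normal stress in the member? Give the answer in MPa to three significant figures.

154 MPa

A = 1592 mm².
σ = N/A = 245000/1592 = 153.9 MPa.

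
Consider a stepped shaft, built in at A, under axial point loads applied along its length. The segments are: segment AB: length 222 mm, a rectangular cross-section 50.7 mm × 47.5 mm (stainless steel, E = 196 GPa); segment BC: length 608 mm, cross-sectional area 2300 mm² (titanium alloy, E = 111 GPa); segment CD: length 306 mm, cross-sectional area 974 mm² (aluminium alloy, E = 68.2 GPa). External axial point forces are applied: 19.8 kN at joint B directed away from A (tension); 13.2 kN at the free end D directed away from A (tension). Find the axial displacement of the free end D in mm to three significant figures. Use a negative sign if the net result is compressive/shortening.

0.108 mm

Internal axial forces (sectioning from the free end, tension +): N_CD = 13.2 kN, N_BC = 13.2 kN, N_AB = 33 kN.
A_AB = 2408 mm².
δ_AB = 33000·222/(2408·196000) = 0.01552 mm
δ_BC = 13200·608/(2300·111000) = 0.03144 mm
δ_CD = 13200·306/(974·68200) = 0.06081 mm
δ = Σδ_i = 0.1078 mm.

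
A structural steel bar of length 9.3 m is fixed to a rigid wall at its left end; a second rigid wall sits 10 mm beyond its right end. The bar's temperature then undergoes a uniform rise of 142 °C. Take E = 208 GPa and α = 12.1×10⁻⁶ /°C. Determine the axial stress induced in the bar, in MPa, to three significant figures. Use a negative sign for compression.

Free thermal expansion αLΔT = 12.1e-6 · 9300 · 142 = 15.98 mm.
The walls engage after the gap closes; constrained expansion = 15.98 − 10 = 5.979 mm.
The walls impose strain ε = −(5.979)/9300 = -6.4293e-04; σ = Eε = 208000 · -6.4293e-04 = -133.7 MPa.

-134 MPa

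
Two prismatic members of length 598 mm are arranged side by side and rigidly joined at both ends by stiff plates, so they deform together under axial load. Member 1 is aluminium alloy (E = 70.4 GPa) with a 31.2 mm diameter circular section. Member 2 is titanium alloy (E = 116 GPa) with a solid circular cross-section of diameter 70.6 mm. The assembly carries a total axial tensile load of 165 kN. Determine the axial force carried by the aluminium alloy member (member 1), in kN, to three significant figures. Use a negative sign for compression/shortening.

17.5 kN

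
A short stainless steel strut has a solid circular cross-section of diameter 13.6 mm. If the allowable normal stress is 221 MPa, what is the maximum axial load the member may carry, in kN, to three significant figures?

A = 145.3 mm².
P_max = σ_allow · A = 221 · 145.3 = 32100 N = 32.1 kN.

32.1 kN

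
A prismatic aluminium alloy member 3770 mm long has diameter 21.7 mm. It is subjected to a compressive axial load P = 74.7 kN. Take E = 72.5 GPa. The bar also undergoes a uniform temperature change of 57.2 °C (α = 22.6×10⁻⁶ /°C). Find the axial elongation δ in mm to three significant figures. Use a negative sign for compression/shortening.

-5.63 mm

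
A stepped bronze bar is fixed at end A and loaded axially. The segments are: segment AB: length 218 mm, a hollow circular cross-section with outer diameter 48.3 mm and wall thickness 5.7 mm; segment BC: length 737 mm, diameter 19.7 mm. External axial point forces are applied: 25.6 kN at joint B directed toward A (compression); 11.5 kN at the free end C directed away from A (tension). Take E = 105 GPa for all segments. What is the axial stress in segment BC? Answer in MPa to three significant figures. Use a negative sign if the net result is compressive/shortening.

37.7 MPa

Internal axial forces (sectioning from the free end, tension +): N_BC = 11.5 kN, N_AB = -14.1 kN.
A_BC = 304.8 mm².
σ_BC = N_BC/A_BC = 11500/304.8 = 37.73 MPa.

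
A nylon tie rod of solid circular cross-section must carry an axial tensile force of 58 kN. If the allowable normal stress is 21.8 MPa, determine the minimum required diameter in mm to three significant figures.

Required area A ≥ P/σ_allow = 58000/21.8 = 2661 mm².
For a solid circular section, d ≥ √(4A/π) = 58.2 mm.

58.2 mm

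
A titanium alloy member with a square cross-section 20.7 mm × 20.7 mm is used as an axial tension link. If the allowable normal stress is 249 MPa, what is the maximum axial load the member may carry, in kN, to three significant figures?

107 kN

A = 428.5 mm².
P_max = σ_allow · A = 249 · 428.5 = 106700 N = 106.7 kN.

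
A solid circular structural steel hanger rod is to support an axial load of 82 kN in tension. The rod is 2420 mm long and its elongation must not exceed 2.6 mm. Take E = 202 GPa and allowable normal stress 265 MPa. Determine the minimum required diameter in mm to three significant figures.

Required area A ≥ P/σ_allow = 82000/265 = 309.4 mm².
For a solid circular section, d ≥ √(4A/π) = 19.85 mm.
Elongation limit: A ≥ PL/(Eδ_allow) = 82000·2420/(202000·2.6) = 377.8 mm² ⇒ d ≥ 21.93 mm.
The elongation limit governs.

21.9 mm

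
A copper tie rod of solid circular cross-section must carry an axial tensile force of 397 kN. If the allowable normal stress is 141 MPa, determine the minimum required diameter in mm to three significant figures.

Required area A ≥ P/σ_allow = 397000/141 = 2816 mm².
For a solid circular section, d ≥ √(4A/π) = 59.87 mm.

59.9 mm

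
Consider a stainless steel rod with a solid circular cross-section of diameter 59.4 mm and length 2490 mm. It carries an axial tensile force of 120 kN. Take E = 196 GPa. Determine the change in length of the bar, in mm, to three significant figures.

A = 2771 mm².
δ_mech = NL/(AE) = 120000·2490/(2771·196000) = 0.5501 mm.

0.550 mm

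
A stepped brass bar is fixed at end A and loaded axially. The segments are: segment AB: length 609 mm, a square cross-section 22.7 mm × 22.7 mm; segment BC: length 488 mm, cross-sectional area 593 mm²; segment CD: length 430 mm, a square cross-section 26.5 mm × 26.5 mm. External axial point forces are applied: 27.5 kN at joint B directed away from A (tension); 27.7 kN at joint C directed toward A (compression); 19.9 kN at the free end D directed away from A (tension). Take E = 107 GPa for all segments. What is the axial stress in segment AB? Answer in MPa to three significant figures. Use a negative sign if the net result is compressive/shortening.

38.2 MPa

Internal axial forces (sectioning from the free end, tension +): N_CD = 19.9 kN, N_BC = -7.8 kN, N_AB = 19.7 kN.
A_AB = 515.3 mm².
σ_AB = N_AB/A_AB = 19700/515.3 = 38.23 MPa.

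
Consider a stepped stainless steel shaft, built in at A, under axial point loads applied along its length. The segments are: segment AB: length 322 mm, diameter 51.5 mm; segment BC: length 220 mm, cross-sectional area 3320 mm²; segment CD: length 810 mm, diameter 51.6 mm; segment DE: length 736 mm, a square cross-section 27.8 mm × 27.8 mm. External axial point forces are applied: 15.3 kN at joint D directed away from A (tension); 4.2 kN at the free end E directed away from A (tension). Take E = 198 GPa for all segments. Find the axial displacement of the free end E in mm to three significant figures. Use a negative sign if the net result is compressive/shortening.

0.0801 mm

Internal axial forces (sectioning from the free end, tension +): N_DE = 4.2 kN, N_CD = 19.5 kN, N_BC = 19.5 kN, N_AB = 19.5 kN.
A_AB = 2083 mm².
A_CD = 2091 mm².
A_DE = 772.8 mm².
δ_AB = 19500·322/(2083·198000) = 0.01522 mm
δ_BC = 19500·220/(3320·198000) = 0.006526 mm
δ_CD = 19500·810/(2091·198000) = 0.03815 mm
δ_DE = 4200·736/(772.8·198000) = 0.0202 mm
δ = Σδ_i = 0.0801 mm.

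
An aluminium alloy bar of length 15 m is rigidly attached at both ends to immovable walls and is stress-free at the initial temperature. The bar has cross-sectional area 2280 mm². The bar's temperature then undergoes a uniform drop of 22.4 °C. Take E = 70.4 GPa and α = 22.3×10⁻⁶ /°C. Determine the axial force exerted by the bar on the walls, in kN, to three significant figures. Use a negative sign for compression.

80.2 kN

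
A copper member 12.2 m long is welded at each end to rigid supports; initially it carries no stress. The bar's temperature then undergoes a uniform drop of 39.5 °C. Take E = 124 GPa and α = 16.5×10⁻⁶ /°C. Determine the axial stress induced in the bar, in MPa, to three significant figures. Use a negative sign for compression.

80.8 MPa

Free thermal expansion αLΔT = 16.5e-6 · 12200 · -39.5 = -7.951 mm.
The walls impose strain ε = −(-7.951)/12200 = 6.5175e-04; σ = Eε = 124000 · 6.5175e-04 = 80.82 MPa.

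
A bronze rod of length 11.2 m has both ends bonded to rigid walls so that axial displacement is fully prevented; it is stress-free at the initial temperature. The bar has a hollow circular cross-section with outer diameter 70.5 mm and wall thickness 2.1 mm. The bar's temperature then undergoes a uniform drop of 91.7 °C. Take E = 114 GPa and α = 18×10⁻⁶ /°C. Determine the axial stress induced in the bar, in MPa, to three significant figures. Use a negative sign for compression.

188 MPa

Free thermal expansion αLΔT = 18e-6 · 11200 · -91.7 = -18.49 mm.
The walls impose strain ε = −(-18.49)/11200 = 1.6506e-03; σ = Eε = 114000 · 1.6506e-03 = 188.2 MPa.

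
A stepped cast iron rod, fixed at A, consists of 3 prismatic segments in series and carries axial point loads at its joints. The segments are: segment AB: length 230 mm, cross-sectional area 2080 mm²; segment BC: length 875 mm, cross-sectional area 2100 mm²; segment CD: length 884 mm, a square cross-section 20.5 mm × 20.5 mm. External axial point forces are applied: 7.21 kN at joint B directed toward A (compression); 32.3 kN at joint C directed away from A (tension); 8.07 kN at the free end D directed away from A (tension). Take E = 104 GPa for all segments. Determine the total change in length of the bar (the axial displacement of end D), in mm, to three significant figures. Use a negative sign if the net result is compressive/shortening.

0.360 mm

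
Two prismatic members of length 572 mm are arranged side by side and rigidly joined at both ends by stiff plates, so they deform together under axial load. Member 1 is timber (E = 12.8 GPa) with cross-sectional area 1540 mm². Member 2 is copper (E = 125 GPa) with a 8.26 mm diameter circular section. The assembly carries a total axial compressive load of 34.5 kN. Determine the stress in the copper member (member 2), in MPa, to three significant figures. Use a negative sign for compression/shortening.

A_2 = 53.59 mm².
Equal strain + equilibrium ⇒ each member carries load in proportion to AE: A₁E₁ = 19710000 N, A₂E₂ = 6698000 N, ΣAE = 26410000 N.
σ₂ = P·E₂/ΣAE = -34500·125000/26410000 = -163.3 MPa.

-163 MPa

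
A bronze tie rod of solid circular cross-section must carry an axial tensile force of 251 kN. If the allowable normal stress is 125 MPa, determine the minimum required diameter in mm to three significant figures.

50.6 mm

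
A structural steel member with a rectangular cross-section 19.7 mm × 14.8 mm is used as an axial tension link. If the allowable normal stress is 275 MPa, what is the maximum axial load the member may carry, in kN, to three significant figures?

80.2 kN

A = 291.6 mm².
P_max = σ_allow · A = 275 · 291.6 = 80180 N = 80.18 kN.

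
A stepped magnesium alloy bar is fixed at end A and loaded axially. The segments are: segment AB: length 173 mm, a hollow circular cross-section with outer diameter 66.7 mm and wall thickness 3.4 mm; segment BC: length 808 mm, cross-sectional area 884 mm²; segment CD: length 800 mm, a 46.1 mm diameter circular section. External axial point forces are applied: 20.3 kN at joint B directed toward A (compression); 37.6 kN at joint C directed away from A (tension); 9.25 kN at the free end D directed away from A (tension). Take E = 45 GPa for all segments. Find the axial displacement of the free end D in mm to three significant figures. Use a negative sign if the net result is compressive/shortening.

1.20 mm

Internal axial forces (sectioning from the free end, tension +): N_CD = 9.25 kN, N_BC = 46.85 kN, N_AB = 26.55 kN.
A_AB = 676.1 mm².
A_CD = 1669 mm².
δ_AB = 26550·173/(676.1·45000) = 0.151 mm
δ_BC = 46850·808/(884·45000) = 0.9516 mm
δ_CD = 9250·800/(1669·45000) = 0.09852 mm
δ = Σδ_i = 1.201 mm.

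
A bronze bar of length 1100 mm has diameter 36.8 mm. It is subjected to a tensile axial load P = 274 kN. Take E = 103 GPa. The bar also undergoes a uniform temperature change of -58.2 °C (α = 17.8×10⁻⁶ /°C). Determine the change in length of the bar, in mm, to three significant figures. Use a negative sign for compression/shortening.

1.61 mm

A = 1064 mm².
δ_mech = NL/(AE) = 274000·1100/(1064·103000) = 2.751 mm.
δ_thermal = αLΔT = 17.8e-6·1100·-58.2 = -1.14 mm.
δ = δ_mech + δ_thermal = 1.612 mm.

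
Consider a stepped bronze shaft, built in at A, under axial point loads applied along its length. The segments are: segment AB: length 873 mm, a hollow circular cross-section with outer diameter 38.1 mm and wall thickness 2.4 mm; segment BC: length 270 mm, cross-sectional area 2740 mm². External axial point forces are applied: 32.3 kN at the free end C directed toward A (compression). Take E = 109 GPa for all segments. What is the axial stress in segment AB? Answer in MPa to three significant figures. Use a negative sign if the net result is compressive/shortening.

-120 MPa

Internal axial forces (sectioning from the free end, tension +): N_BC = -32.3 kN, N_AB = -32.3 kN.
A_AB = 269.2 mm².
σ_AB = N_AB/A_AB = -32300/269.2 = -120 MPa.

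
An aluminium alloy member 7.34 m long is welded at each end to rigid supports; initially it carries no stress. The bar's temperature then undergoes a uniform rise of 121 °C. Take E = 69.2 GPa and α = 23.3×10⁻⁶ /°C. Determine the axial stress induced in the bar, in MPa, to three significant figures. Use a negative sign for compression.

-195 MPa

Free thermal expansion αLΔT = 23.3e-6 · 7340 · 121 = 20.69 mm.
The walls impose strain ε = −(20.69)/7340 = -2.8193e-03; σ = Eε = 69200 · -2.8193e-03 = -195.1 MPa.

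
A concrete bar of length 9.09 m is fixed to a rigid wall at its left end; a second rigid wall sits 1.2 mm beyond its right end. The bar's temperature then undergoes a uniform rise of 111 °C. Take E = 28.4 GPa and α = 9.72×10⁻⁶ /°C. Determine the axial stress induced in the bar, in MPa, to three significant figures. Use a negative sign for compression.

-26.9 MPa

Free thermal expansion αLΔT = 9.72e-6 · 9090 · 111 = 9.807 mm.
The walls engage after the gap closes; constrained expansion = 9.807 − 1.2 = 8.607 mm.
The walls impose strain ε = −(8.607)/9090 = -9.4691e-04; σ = Eε = 28400 · -9.4691e-04 = -26.89 MPa.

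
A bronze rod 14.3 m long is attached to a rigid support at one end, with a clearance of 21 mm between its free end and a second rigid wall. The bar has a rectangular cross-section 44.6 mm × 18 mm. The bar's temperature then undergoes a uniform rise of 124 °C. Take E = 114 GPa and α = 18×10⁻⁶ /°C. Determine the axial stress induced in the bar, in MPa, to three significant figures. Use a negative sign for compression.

Free thermal expansion αLΔT = 18e-6 · 14300 · 124 = 31.92 mm.
The walls engage after the gap closes; constrained expansion = 31.92 − 21 = 10.92 mm.
The walls impose strain ε = −(10.92)/14300 = -7.6347e-04; σ = Eε = 114000 · -7.6347e-04 = -87.04 MPa.

-87.0 MPa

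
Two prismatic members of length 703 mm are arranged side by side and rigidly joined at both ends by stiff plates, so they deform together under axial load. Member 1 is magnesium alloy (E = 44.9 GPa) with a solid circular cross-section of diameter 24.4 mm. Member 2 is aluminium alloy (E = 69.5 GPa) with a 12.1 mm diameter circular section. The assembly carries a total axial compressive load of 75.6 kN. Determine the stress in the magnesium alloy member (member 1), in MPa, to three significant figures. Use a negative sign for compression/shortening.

-117 MPa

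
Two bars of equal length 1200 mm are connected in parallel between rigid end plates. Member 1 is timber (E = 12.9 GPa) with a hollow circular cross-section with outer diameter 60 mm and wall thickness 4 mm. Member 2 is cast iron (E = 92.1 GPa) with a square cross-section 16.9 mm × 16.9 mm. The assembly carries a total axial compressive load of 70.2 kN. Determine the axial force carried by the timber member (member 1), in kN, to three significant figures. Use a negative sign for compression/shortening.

A_1 = 703.7 mm².
A_2 = 285.6 mm².
Equal strain + equilibrium ⇒ each member carries load in proportion to AE: A₁E₁ = 9078000 N, A₂E₂ = 26300000 N, ΣAE = 35380000 N.
F₁ = P·A₁E₁/ΣAE = -70200·9078000/35380000 = -18010 N.

-18.0 kN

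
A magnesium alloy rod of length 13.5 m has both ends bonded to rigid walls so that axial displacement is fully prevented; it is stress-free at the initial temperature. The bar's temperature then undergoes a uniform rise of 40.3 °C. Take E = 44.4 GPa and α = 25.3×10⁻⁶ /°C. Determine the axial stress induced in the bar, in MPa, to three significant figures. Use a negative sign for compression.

-45.3 MPa

Free thermal expansion αLΔT = 25.3e-6 · 13500 · 40.3 = 13.76 mm.
The walls impose strain ε = −(13.76)/13500 = -1.0196e-03; σ = Eε = 44400 · -1.0196e-03 = -45.27 MPa.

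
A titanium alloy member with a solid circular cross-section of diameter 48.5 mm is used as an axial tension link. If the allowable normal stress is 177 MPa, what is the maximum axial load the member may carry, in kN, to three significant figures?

A = 1847 mm².
P_max = σ_allow · A = 177 · 1847 = 327000 N = 327 kN.

327 kN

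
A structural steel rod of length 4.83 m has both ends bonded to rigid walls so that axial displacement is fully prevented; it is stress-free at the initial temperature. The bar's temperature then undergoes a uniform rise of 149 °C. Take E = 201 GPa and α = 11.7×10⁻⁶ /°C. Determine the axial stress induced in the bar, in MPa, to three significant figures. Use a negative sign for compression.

-350 MPa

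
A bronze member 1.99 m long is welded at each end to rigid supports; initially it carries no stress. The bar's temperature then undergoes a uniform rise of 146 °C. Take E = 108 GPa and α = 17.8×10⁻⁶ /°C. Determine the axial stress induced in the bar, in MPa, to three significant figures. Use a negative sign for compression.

Free thermal expansion αLΔT = 17.8e-6 · 1990 · 146 = 5.172 mm.
The walls impose strain ε = −(5.172)/1990 = -2.5988e-03; σ = Eε = 108000 · -2.5988e-03 = -280.7 MPa.

-281 MPa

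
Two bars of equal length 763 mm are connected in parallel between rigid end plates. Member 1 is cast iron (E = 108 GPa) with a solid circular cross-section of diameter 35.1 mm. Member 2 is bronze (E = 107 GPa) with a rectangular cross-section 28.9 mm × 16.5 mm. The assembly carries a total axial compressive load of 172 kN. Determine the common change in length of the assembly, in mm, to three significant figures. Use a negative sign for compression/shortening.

-0.844 mm

A_1 = 967.6 mm².
A_2 = 476.8 mm².
Equal strain + equilibrium ⇒ each member carries load in proportion to AE: A₁E₁ = 104500000 N, A₂E₂ = 51020000 N, ΣAE = 155500000 N.
δ = PL/ΣAE = -172000·763/155500000 = -0.8438 mm.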